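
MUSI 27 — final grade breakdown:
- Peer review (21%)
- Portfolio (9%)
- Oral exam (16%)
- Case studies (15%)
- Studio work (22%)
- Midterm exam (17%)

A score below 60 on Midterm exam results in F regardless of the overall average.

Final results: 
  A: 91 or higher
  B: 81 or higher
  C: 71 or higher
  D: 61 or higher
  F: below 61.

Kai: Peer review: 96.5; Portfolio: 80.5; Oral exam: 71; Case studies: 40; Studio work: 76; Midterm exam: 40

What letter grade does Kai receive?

F

Midterm exam score 40 < 60: minimum not met.
Weighted total:
  Peer review 96.5 × 0.21 = 20.265
  Portfolio 80.5 × 0.09 = 7.245
  Oral exam 71 × 0.16 = 11.36
  Case studies 40 × 0.15 = 6
  Studio work 76 × 0.22 = 16.72
  Midterm exam 40 × 0.17 = 6.8
Sum = 68.39
Because the Midterm exam minimum was not met, the result is F.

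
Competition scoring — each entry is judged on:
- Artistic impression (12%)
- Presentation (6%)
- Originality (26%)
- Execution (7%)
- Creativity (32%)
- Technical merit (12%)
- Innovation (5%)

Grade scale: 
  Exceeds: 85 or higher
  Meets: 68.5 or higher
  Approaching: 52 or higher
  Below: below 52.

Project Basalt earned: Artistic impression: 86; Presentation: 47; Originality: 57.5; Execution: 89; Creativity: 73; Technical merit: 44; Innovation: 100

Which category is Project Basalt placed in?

Weighted total:
  Artistic impression 86 × 0.12 = 10.32
  Presentation 47 × 0.06 = 2.82
  Originality 57.5 × 0.26 = 14.95
  Execution 89 × 0.07 = 6.23
  Creativity 73 × 0.32 = 23.36
  Technical merit 44 × 0.12 = 5.28
  Innovation 100 × 0.05 = 5
Sum = 67.96
67.96 is ≥ 52 and < 68.5 → Approaching

Approaching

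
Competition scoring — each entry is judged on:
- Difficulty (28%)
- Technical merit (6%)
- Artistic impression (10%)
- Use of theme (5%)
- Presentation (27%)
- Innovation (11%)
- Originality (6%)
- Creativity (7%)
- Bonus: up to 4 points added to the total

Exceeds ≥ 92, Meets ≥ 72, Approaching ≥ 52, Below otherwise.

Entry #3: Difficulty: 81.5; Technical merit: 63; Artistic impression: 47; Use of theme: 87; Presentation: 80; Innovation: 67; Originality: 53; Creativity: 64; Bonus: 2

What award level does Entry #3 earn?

Meets

Weighted total:
  Difficulty 81.5 × 0.28 = 22.82
  Technical merit 63 × 0.06 = 3.78
  Artistic impression 47 × 0.1 = 4.7
  Use of theme 87 × 0.05 = 4.35
  Presentation 80 × 0.27 = 21.6
  Innovation 67 × 0.11 = 7.37
  Originality 53 × 0.06 = 3.18
  Creativity 64 × 0.07 = 4.48
Sum = 72.28
Bonus: 72.28 + 2 = 74.28
74.28 is ≥ 72 and < 92 → Meets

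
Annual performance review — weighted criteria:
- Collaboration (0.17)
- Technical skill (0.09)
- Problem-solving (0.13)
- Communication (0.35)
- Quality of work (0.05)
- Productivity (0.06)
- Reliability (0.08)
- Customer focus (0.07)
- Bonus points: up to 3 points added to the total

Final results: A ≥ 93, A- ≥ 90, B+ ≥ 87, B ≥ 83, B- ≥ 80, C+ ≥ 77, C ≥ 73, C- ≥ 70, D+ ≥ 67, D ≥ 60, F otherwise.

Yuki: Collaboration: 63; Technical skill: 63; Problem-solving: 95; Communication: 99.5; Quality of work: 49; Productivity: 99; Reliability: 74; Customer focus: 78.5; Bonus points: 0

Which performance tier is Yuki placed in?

Weighted total:
  Collaboration 63 × 0.17 = 10.71
  Technical skill 63 × 0.09 = 5.67
  Problem-solving 95 × 0.13 = 12.35
  Communication 99.5 × 0.35 = 34.825
  Quality of work 49 × 0.05 = 2.45
  Productivity 99 × 0.06 = 5.94
  Reliability 74 × 0.08 = 5.92
  Customer focus 78.5 × 0.07 = 5.495
Sum = 83.36
Bonus points: 83.36 + 0 = 83.36
83.36 is ≥ 83 and < 87 → B

B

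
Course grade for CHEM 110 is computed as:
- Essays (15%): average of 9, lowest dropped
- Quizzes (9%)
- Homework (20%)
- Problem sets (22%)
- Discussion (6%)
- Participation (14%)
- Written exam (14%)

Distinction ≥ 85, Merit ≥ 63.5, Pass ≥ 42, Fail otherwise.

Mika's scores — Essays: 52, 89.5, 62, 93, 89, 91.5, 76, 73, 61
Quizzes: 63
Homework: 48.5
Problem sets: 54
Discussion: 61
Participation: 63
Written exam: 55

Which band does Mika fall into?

Essays: drop 52 → average of remaining 8 = 635/8 = 79.375
Weighted total:
  Essays 79.375 × 0.15 = 11.90625
  Quizzes 63 × 0.09 = 5.67
  Homework 48.5 × 0.2 = 9.7
  Problem sets 54 × 0.22 = 11.88
  Discussion 61 × 0.06 = 3.66
  Participation 63 × 0.14 = 8.82
  Written exam 55 × 0.14 = 7.7
Sum = 59.33625
59.33625 is ≥ 42 and < 63.5 → Pass

Pass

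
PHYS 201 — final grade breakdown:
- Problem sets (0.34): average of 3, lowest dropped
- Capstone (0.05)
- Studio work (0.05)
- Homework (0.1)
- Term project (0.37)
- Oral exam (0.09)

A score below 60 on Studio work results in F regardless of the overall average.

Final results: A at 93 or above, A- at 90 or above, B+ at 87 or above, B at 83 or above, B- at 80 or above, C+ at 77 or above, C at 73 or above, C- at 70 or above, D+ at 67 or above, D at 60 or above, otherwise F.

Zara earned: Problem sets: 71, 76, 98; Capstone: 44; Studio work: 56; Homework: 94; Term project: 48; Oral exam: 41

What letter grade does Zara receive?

Problem sets: drop 71 → average of remaining 2 = 174/2 = 87
Studio work score 56 < 60: minimum not met.
Weighted total:
  Problem sets 87 × 0.34 = 29.58
  Capstone 44 × 0.05 = 2.2
  Studio work 56 × 0.05 = 2.8
  Homework 94 × 0.1 = 9.4
  Term project 48 × 0.37 = 17.76
  Oral exam 41 × 0.09 = 3.69
Sum = 65.43
Because the Studio work minimum was not met, the result is F.

F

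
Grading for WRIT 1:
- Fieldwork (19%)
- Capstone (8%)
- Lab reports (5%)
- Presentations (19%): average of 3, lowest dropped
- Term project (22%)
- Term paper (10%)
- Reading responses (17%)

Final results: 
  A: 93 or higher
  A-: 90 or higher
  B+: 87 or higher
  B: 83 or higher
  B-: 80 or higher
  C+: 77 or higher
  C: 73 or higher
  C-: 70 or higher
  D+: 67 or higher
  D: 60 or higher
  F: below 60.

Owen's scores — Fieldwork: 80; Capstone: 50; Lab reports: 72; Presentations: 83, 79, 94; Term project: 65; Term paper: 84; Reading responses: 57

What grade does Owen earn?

Presentations: drop 79 → average of remaining 2 = 177/2 = 88.5
Weighted total:
  Fieldwork 80 × 0.19 = 15.2
  Capstone 50 × 0.08 = 4
  Lab reports 72 × 0.05 = 3.6
  Presentations 88.5 × 0.19 = 16.815
  Term project 65 × 0.22 = 14.3
  Term paper 84 × 0.1 = 8.4
  Reading responses 57 × 0.17 = 9.69
Sum = 72.005
72.005 is ≥ 70 and < 73 → C-

C-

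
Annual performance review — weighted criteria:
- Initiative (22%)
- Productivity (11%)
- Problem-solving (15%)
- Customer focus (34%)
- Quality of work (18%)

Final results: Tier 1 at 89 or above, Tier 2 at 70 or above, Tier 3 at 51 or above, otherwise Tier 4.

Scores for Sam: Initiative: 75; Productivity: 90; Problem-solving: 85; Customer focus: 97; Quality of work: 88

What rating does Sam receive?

Weighted total:
  Initiative 75 × 0.22 = 16.5
  Productivity 90 × 0.11 = 9.9
  Problem-solving 85 × 0.15 = 12.75
  Customer focus 97 × 0.34 = 32.98
  Quality of work 88 × 0.18 = 15.84
Sum = 87.97
87.97 is ≥ 70 and < 89 → Tier 2

Tier 2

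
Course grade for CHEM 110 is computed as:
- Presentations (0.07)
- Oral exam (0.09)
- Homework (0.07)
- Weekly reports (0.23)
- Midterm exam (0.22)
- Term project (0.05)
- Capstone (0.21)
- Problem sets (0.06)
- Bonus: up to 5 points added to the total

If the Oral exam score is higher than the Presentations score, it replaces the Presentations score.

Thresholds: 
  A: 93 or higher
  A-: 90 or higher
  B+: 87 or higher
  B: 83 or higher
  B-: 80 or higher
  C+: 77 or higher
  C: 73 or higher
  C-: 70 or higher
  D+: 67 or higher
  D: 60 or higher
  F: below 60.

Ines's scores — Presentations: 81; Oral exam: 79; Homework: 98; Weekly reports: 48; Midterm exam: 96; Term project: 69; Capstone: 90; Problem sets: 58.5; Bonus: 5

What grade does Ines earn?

B-

Oral exam (79) ≤ Presentations (81), so Presentations stays at 81.
Weighted total:
  Presentations 81 × 0.07 = 5.67
  Oral exam 79 × 0.09 = 7.11
  Homework 98 × 0.07 = 6.86
  Weekly reports 48 × 0.23 = 11.04
  Midterm exam 96 × 0.22 = 21.12
  Term project 69 × 0.05 = 3.45
  Capstone 90 × 0.21 = 18.9
  Problem sets 58.5 × 0.06 = 3.51
Sum = 77.66
Bonus: 77.66 + 5 = 82.66
82.66 is ≥ 80 and < 83 → B-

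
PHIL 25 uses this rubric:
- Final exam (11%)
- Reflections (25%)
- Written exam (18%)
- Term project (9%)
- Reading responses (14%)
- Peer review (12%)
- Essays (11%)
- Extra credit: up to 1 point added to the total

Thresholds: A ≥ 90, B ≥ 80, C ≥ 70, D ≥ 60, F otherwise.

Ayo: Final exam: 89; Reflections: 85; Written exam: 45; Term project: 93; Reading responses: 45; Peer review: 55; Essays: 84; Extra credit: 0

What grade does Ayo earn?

D

Weighted total:
  Final exam 89 × 0.11 = 9.79
  Reflections 85 × 0.25 = 21.25
  Written exam 45 × 0.18 = 8.1
  Term project 93 × 0.09 = 8.37
  Reading responses 45 × 0.14 = 6.3
  Peer review 55 × 0.12 = 6.6
  Essays 84 × 0.11 = 9.24
Sum = 69.65
Extra credit: 69.65 + 0 = 69.65
69.65 is ≥ 60 and < 70 → D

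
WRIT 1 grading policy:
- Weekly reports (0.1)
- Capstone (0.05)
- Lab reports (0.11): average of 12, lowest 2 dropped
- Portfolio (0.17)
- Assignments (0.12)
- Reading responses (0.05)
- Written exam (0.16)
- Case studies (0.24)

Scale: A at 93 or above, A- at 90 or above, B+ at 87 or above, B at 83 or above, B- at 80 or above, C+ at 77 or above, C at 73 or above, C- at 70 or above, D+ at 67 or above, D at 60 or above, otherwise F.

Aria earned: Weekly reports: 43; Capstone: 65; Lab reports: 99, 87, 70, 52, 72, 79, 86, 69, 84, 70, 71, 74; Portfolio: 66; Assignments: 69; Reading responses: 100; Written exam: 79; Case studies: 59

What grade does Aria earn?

D+

Lab reports: drop 52, 69 → average of remaining 10 = 792/10 = 79.2
Weighted total:
  Weekly reports 43 × 0.1 = 4.3
  Capstone 65 × 0.05 = 3.25
  Lab reports 79.2 × 0.11 = 8.712
  Portfolio 66 × 0.17 = 11.22
  Assignments 69 × 0.12 = 8.28
  Reading responses 100 × 0.05 = 5
  Written exam 79 × 0.16 = 12.64
  Case studies 59 × 0.24 = 14.16
Sum = 67.562
67.562 is ≥ 67 and < 70 → D+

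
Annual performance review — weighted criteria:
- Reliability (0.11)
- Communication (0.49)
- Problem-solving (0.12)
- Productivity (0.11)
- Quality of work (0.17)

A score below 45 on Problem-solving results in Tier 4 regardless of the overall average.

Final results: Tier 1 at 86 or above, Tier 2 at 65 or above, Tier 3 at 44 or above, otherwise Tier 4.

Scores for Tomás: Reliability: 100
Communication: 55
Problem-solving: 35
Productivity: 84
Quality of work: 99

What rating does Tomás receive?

Tier 4

Problem-solving score 35 < 45: minimum not met.
Weighted total:
  Reliability 100 × 0.11 = 11
  Communication 55 × 0.49 = 26.95
  Problem-solving 35 × 0.12 = 4.2
  Productivity 84 × 0.11 = 9.24
  Quality of work 99 × 0.17 = 16.83
Sum = 68.22
Because the Problem-solving minimum was not met, the result is Tier 4.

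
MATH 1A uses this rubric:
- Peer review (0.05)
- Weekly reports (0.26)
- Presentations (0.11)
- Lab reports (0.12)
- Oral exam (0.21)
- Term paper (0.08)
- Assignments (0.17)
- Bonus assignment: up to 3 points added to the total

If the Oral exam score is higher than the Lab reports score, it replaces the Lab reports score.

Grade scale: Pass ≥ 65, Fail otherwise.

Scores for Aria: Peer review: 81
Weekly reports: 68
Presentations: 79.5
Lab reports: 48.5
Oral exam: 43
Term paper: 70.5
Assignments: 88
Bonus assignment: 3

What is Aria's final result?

Pass

Oral exam (43) ≤ Lab reports (48.5), so Lab reports stays at 48.5.
Weighted total:
  Peer review 81 × 0.05 = 4.05
  Weekly reports 68 × 0.26 = 17.68
  Presentations 79.5 × 0.11 = 8.745
  Lab reports 48.5 × 0.12 = 5.82
  Oral exam 43 × 0.21 = 9.03
  Term paper 70.5 × 0.08 = 5.64
  Assignments 88 × 0.17 = 14.96
Sum = 65.925
Bonus assignment: 65.925 + 3 = 68.925
68.925 ≥ 65 → Pass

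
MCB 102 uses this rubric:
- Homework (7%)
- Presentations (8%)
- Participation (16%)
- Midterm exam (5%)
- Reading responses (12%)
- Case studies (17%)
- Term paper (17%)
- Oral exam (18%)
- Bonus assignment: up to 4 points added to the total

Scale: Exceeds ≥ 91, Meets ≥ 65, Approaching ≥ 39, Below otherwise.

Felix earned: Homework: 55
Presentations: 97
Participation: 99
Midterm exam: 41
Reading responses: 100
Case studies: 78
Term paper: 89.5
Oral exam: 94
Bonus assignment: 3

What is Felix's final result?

Meets

Weighted total:
  Homework 55 × 0.07 = 3.85
  Presentations 97 × 0.08 = 7.76
  Participation 99 × 0.16 = 15.84
  Midterm exam 41 × 0.05 = 2.05
  Reading responses 100 × 0.12 = 12
  Case studies 78 × 0.17 = 13.26
  Term paper 89.5 × 0.17 = 15.215
  Oral exam 94 × 0.18 = 16.92
Sum = 86.895
Bonus assignment: 86.895 + 3 = 89.895
89.895 is ≥ 65 and < 91 → Meets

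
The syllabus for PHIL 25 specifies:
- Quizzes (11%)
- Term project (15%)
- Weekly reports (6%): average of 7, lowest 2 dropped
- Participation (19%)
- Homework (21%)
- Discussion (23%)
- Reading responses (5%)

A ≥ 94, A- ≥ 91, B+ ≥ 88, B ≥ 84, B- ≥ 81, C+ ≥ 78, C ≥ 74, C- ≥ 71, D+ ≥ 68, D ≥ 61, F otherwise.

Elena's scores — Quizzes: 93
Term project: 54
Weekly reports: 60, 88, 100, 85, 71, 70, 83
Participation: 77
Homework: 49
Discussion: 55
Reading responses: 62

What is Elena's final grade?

D

Weekly reports: drop 60, 70 → average of remaining 5 = 427/5 = 85.4
Weighted total:
  Quizzes 93 × 0.11 = 10.23
  Term project 54 × 0.15 = 8.1
  Weekly reports 85.4 × 0.06 = 5.124
  Participation 77 × 0.19 = 14.63
  Homework 49 × 0.21 = 10.29
  Discussion 55 × 0.23 = 12.65
  Reading responses 62 × 0.05 = 3.1
Sum = 64.124
64.124 is ≥ 61 and < 68 → D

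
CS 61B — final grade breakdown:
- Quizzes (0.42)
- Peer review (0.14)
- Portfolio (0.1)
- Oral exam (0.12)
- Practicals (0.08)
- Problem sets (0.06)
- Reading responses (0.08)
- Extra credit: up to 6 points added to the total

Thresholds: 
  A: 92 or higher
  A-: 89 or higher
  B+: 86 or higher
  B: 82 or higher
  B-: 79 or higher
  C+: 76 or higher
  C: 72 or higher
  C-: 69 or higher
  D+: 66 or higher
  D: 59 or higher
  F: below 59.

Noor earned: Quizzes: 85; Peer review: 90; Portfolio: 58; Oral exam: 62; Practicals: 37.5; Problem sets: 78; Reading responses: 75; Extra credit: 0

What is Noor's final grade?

Weighted total:
  Quizzes 85 × 0.42 = 35.7
  Peer review 90 × 0.14 = 12.6
  Portfolio 58 × 0.1 = 5.8
  Oral exam 62 × 0.12 = 7.44
  Practicals 37.5 × 0.08 = 3
  Problem sets 78 × 0.06 = 4.68
  Reading responses 75 × 0.08 = 6
Sum = 75.22
Extra credit: 75.22 + 0 = 75.22
75.22 is ≥ 72 and < 76 → C

C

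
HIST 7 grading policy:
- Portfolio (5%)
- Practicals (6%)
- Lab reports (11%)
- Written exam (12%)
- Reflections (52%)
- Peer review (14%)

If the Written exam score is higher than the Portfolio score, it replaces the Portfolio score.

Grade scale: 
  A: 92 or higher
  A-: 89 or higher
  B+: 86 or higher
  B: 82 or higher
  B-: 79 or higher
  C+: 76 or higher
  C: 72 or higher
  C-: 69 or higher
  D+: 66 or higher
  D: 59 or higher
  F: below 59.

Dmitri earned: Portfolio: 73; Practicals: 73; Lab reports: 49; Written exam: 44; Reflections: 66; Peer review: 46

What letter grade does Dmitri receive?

D

Written exam (44) ≤ Portfolio (73), so Portfolio stays at 73.
Weighted total:
  Portfolio 73 × 0.05 = 3.65
  Practicals 73 × 0.06 = 4.38
  Lab reports 49 × 0.11 = 5.39
  Written exam 44 × 0.12 = 5.28
  Reflections 66 × 0.52 = 34.32
  Peer review 46 × 0.14 = 6.44
Sum = 59.46
59.46 is ≥ 59 and < 66 → D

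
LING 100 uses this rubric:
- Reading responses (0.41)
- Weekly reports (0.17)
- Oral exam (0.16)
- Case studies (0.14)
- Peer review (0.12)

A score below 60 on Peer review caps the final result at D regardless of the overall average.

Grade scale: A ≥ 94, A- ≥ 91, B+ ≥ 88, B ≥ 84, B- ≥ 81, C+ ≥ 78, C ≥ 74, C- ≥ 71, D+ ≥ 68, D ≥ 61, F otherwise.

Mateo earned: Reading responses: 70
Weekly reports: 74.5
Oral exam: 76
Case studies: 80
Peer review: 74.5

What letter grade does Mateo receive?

Peer review score 74.5 ≥ 60: minimum met.
Weighted total:
  Reading responses 70 × 0.41 = 28.7
  Weekly reports 74.5 × 0.17 = 12.665
  Oral exam 76 × 0.16 = 12.16
  Case studies 80 × 0.14 = 11.2
  Peer review 74.5 × 0.12 = 8.94
Sum = 73.665
73.665 is ≥ 71 and < 74 → C-

C-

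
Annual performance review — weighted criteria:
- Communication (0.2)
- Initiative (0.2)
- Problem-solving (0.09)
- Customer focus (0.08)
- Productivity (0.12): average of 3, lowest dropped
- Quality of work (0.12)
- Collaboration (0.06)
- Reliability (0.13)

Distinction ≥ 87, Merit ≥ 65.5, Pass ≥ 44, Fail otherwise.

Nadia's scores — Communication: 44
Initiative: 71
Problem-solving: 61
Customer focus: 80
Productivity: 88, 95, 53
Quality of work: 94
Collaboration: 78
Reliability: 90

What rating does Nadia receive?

Productivity: drop 53 → average of remaining 2 = 183/2 = 91.5
Weighted total:
  Communication 44 × 0.2 = 8.8
  Initiative 71 × 0.2 = 14.2
  Problem-solving 61 × 0.09 = 5.49
  Customer focus 80 × 0.08 = 6.4
  Productivity 91.5 × 0.12 = 10.98
  Quality of work 94 × 0.12 = 11.28
  Collaboration 78 × 0.06 = 4.68
  Reliability 90 × 0.13 = 11.7
Sum = 73.53
73.53 is ≥ 65.5 and < 87 → Merit

Merit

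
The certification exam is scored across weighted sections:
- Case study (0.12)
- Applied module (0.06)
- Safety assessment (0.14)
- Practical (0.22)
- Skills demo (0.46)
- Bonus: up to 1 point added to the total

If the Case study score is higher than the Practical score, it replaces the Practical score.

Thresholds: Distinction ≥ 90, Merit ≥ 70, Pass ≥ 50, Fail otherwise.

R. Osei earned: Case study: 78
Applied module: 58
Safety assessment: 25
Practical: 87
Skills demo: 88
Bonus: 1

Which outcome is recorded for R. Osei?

Merit

Case study (78) ≤ Practical (87), so Practical stays at 87.
Weighted total:
  Case study 78 × 0.12 = 9.36
  Applied module 58 × 0.06 = 3.48
  Safety assessment 25 × 0.14 = 3.5
  Practical 87 × 0.22 = 19.14
  Skills demo 88 × 0.46 = 40.48
Sum = 75.96
Bonus: 75.96 + 1 = 76.96
76.96 is ≥ 70 and < 90 → Merit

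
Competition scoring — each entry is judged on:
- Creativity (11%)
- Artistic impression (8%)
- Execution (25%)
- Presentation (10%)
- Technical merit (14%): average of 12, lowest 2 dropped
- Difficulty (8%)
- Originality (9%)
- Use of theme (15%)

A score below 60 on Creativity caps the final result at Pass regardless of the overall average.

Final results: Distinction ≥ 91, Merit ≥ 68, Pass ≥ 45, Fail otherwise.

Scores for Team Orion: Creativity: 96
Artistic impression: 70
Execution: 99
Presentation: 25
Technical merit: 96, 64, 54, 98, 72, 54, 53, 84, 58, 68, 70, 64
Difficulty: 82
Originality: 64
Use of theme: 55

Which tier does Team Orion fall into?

Technical merit: drop 53, 54 → average of remaining 10 = 728/10 = 72.8
Creativity score 96 ≥ 60: minimum met.
Weighted total:
  Creativity 96 × 0.11 = 10.56
  Artistic impression 70 × 0.08 = 5.6
  Execution 99 × 0.25 = 24.75
  Presentation 25 × 0.1 = 2.5
  Technical merit 72.8 × 0.14 = 10.192
  Difficulty 82 × 0.08 = 6.56
  Originality 64 × 0.09 = 5.76
  Use of theme 55 × 0.15 = 8.25
Sum = 74.172
74.172 is ≥ 68 and < 91 → Merit

Merit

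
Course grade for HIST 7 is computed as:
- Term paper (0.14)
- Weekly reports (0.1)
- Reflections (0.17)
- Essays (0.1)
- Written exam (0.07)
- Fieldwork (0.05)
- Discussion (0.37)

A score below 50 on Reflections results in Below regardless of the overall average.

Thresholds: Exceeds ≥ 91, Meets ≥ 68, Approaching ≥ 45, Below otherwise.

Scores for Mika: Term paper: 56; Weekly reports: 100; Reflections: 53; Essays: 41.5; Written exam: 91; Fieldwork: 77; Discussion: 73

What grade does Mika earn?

Reflections score 53 ≥ 50: minimum met.
Weighted total:
  Term paper 56 × 0.14 = 7.84
  Weekly reports 100 × 0.1 = 10
  Reflections 53 × 0.17 = 9.01
  Essays 41.5 × 0.1 = 4.15
  Written exam 91 × 0.07 = 6.37
  Fieldwork 77 × 0.05 = 3.85
  Discussion 73 × 0.37 = 27.01
Sum = 68.23
68.23 is ≥ 68 and < 91 → Meets

Meets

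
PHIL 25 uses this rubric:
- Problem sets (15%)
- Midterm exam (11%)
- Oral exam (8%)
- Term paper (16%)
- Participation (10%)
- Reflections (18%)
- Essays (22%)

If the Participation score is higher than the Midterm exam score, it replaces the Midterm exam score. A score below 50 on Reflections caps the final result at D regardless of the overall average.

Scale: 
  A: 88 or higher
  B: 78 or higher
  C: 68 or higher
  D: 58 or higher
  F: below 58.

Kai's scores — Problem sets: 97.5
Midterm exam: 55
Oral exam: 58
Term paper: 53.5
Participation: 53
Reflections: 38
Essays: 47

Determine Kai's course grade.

F

Participation (53) ≤ Midterm exam (55), so Midterm exam stays at 55.
Reflections score 38 < 50: minimum not met.
Weighted total:
  Problem sets 97.5 × 0.15 = 14.625
  Midterm exam 55 × 0.11 = 6.05
  Oral exam 58 × 0.08 = 4.64
  Term paper 53.5 × 0.16 = 8.56
  Participation 53 × 0.1 = 5.3
  Reflections 38 × 0.18 = 6.84
  Essays 47 × 0.22 = 10.34
Sum = 56.355
56.355 would be F; cap at D applies → F.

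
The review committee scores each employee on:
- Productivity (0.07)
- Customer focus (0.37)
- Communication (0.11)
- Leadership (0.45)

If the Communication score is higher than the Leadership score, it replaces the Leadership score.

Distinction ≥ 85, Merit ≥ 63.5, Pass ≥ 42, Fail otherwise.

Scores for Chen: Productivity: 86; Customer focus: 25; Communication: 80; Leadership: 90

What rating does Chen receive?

Communication (80) ≤ Leadership (90), so Leadership stays at 90.
Weighted total:
  Productivity 86 × 0.07 = 6.02
  Customer focus 25 × 0.37 = 9.25
  Communication 80 × 0.11 = 8.8
  Leadership 90 × 0.45 = 40.5
Sum = 64.57
64.57 is ≥ 63.5 and < 85 → Merit

Merit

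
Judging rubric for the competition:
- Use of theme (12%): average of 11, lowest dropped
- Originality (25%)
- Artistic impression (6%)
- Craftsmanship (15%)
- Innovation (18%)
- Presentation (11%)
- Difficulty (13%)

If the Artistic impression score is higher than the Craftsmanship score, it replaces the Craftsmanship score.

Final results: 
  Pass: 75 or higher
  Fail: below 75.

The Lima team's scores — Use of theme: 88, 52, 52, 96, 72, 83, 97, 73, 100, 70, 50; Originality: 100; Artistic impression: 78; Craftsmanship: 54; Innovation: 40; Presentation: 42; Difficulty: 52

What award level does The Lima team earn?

Use of theme: drop 50 → average of remaining 10 = 783/10 = 78.3
Artistic impression (78) > Craftsmanship (54), so Craftsmanship counts as 78.
Weighted total:
  Use of theme 78.3 × 0.12 = 9.396
  Originality 100 × 0.25 = 25
  Artistic impression 78 × 0.06 = 4.68
  Craftsmanship 78 × 0.15 = 11.7
  Innovation 40 × 0.18 = 7.2
  Presentation 42 × 0.11 = 4.62
  Difficulty 52 × 0.13 = 6.76
Sum = 69.356
69.356 < 75 → Fail

Fail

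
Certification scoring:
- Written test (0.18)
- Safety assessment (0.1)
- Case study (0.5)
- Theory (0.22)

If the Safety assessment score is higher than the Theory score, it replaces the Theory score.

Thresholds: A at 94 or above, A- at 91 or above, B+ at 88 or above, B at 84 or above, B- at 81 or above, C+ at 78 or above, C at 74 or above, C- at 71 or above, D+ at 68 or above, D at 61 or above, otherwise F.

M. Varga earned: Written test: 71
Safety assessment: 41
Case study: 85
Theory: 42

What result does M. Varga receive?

Safety assessment (41) ≤ Theory (42), so Theory stays at 42.
Weighted total:
  Written test 71 × 0.18 = 12.78
  Safety assessment 41 × 0.1 = 4.1
  Case study 85 × 0.5 = 42.5
  Theory 42 × 0.22 = 9.24
Sum = 68.62
68.62 is ≥ 68 and < 71 → D+

D+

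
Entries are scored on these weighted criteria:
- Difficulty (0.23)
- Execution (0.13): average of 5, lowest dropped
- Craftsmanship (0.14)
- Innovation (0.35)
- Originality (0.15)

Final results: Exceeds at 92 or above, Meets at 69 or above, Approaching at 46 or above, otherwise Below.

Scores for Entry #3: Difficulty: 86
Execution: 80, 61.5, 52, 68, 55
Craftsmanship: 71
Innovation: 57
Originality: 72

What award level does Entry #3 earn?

Execution: drop 52 → average of remaining 4 = 264.5/4 = 66.125
Weighted total:
  Difficulty 86 × 0.23 = 19.78
  Execution 66.125 × 0.13 = 8.59625
  Craftsmanship 71 × 0.14 = 9.94
  Innovation 57 × 0.35 = 19.95
  Originality 72 × 0.15 = 10.8
Sum = 69.06625
69.06625 is ≥ 69 and < 92 → Meets

Meets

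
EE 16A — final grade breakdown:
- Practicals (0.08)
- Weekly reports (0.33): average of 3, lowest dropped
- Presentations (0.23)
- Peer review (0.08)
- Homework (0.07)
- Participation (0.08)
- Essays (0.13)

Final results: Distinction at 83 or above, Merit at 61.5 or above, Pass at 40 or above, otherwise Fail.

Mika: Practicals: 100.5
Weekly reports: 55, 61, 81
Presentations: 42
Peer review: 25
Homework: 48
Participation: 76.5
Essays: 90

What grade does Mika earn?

Merit

Weekly reports: drop 55 → average of remaining 2 = 142/2 = 71
Weighted total:
  Practicals 100.5 × 0.08 = 8.04
  Weekly reports 71 × 0.33 = 23.43
  Presentations 42 × 0.23 = 9.66
  Peer review 25 × 0.08 = 2
  Homework 48 × 0.07 = 3.36
  Participation 76.5 × 0.08 = 6.12
  Essays 90 × 0.13 = 11.7
Sum = 64.31
64.31 is ≥ 61.5 and < 83 → Merit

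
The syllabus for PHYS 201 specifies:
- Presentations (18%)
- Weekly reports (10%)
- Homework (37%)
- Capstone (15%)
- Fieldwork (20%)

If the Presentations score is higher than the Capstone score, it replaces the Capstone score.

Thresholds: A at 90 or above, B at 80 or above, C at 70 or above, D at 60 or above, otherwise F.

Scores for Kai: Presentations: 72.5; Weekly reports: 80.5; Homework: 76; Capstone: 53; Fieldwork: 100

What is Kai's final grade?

Presentations (72.5) > Capstone (53), so Capstone counts as 72.5.
Weighted total:
  Presentations 72.5 × 0.18 = 13.05
  Weekly reports 80.5 × 0.1 = 8.05
  Homework 76 × 0.37 = 28.12
  Capstone 72.5 × 0.15 = 10.875
  Fieldwork 100 × 0.2 = 20
Sum = 80.095
80.095 is ≥ 80 and < 90 → B

B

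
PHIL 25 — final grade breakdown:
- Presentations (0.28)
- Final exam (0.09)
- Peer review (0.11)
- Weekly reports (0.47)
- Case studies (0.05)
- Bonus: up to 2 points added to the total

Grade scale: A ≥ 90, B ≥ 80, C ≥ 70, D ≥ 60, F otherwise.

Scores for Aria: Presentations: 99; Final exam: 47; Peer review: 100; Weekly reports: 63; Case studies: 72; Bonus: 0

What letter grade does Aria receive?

C

Weighted total:
  Presentations 99 × 0.28 = 27.72
  Final exam 47 × 0.09 = 4.23
  Peer review 100 × 0.11 = 11
  Weekly reports 63 × 0.47 = 29.61
  Case studies 72 × 0.05 = 3.6
Sum = 76.16
Bonus: 76.16 + 0 = 76.16
76.16 is ≥ 70 and < 80 → C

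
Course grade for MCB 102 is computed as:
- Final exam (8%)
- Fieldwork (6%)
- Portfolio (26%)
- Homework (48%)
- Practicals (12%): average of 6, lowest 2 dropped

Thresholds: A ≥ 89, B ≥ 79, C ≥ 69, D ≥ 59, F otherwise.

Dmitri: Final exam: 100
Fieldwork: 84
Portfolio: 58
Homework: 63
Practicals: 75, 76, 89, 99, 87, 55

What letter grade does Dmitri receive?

Practicals: drop 55, 75 → average of remaining 4 = 351/4 = 87.75
Weighted total:
  Final exam 100 × 0.08 = 8
  Fieldwork 84 × 0.06 = 5.04
  Portfolio 58 × 0.26 = 15.08
  Homework 63 × 0.48 = 30.24
  Practicals 87.75 × 0.12 = 10.53
Sum = 68.89
68.89 is ≥ 59 and < 69 → D

D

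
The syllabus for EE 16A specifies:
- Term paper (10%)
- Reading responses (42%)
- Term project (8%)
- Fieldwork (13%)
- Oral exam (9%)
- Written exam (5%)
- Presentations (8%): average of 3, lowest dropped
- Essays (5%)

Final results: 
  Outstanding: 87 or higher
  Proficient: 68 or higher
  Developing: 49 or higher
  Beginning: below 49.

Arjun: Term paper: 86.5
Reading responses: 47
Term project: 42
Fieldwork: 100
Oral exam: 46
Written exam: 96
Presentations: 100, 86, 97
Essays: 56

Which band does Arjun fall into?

Presentations: drop 86 → average of remaining 2 = 197/2 = 98.5
Weighted total:
  Term paper 86.5 × 0.1 = 8.65
  Reading responses 47 × 0.42 = 19.74
  Term project 42 × 0.08 = 3.36
  Fieldwork 100 × 0.13 = 13
  Oral exam 46 × 0.09 = 4.14
  Written exam 96 × 0.05 = 4.8
  Presentations 98.5 × 0.08 = 7.88
  Essays 56 × 0.05 = 2.8
Sum = 64.37
64.37 is ≥ 49 and < 68 → Developing

Developing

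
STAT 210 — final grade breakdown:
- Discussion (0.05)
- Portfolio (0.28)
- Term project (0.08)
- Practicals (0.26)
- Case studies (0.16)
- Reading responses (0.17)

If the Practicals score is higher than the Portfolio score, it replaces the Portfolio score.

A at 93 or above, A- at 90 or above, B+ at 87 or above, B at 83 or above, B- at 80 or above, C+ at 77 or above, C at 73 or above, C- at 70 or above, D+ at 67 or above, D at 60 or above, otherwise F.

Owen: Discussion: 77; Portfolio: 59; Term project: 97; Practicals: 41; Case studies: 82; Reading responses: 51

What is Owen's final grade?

Practicals (41) ≤ Portfolio (59), so Portfolio stays at 59.
Weighted total:
  Discussion 77 × 0.05 = 3.85
  Portfolio 59 × 0.28 = 16.52
  Term project 97 × 0.08 = 7.76
  Practicals 41 × 0.26 = 10.66
  Case studies 82 × 0.16 = 13.12
  Reading responses 51 × 0.17 = 8.67
Sum = 60.58
60.58 is ≥ 60 and < 67 → D

D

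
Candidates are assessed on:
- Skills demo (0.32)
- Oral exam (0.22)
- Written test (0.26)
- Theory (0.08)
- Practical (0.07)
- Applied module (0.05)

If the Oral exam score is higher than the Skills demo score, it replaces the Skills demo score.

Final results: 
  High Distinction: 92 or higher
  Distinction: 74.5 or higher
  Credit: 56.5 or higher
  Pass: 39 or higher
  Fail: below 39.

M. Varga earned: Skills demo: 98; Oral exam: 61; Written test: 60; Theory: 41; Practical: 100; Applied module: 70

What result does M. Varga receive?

Credit

Oral exam (61) ≤ Skills demo (98), so Skills demo stays at 98.
Weighted total:
  Skills demo 98 × 0.32 = 31.36
  Oral exam 61 × 0.22 = 13.42
  Written test 60 × 0.26 = 15.6
  Theory 41 × 0.08 = 3.28
  Practical 100 × 0.07 = 7
  Applied module 70 × 0.05 = 3.5
Sum = 74.16
74.16 is ≥ 56.5 and < 74.5 → Credit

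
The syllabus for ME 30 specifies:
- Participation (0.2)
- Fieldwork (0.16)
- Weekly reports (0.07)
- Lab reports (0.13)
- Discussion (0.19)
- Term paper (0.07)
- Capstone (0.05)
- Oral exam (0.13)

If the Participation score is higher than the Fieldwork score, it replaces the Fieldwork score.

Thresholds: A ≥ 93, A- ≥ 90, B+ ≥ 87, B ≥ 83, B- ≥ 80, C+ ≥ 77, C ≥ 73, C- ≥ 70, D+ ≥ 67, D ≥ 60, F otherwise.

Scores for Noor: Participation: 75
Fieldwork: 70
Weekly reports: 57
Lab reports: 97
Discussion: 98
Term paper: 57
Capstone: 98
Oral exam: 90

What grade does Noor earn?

Participation (75) > Fieldwork (70), so Fieldwork counts as 75.
Weighted total:
  Participation 75 × 0.2 = 15
  Fieldwork 75 × 0.16 = 12
  Weekly reports 57 × 0.07 = 3.99
  Lab reports 97 × 0.13 = 12.61
  Discussion 98 × 0.19 = 18.62
  Term paper 57 × 0.07 = 3.99
  Capstone 98 × 0.05 = 4.9
  Oral exam 90 × 0.13 = 11.7
Sum = 82.81
82.81 is ≥ 80 and < 83 → B-

B-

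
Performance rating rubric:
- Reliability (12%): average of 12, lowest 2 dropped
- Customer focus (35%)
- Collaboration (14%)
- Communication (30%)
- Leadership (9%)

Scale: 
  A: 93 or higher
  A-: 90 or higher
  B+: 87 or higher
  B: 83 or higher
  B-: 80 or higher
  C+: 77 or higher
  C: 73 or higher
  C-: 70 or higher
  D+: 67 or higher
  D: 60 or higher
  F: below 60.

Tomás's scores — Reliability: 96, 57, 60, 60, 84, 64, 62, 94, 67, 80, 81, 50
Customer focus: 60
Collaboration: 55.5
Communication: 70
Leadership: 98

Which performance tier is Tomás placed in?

D+

Reliability: drop 50, 57 → average of remaining 10 = 748/10 = 74.8
Weighted total:
  Reliability 74.8 × 0.12 = 8.976
  Customer focus 60 × 0.35 = 21
  Collaboration 55.5 × 0.14 = 7.77
  Communication 70 × 0.3 = 21
  Leadership 98 × 0.09 = 8.82
Sum = 67.566
67.566 is ≥ 67 and < 70 → D+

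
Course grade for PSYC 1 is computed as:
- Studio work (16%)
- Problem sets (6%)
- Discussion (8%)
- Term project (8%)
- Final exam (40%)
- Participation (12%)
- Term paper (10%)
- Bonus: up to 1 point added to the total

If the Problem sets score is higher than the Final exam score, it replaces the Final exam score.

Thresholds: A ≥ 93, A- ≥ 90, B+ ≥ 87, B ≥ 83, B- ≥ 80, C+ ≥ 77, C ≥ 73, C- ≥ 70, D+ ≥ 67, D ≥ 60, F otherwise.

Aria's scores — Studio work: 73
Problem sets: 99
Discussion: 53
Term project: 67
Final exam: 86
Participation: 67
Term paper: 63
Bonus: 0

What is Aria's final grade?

Problem sets (99) > Final exam (86), so Final exam counts as 99.
Weighted total:
  Studio work 73 × 0.16 = 11.68
  Problem sets 99 × 0.06 = 5.94
  Discussion 53 × 0.08 = 4.24
  Term project 67 × 0.08 = 5.36
  Final exam 99 × 0.4 = 39.6
  Participation 67 × 0.12 = 8.04
  Term paper 63 × 0.1 = 6.3
Sum = 81.16
Bonus: 81.16 + 0 = 81.16
81.16 is ≥ 80 and < 83 → B-

B-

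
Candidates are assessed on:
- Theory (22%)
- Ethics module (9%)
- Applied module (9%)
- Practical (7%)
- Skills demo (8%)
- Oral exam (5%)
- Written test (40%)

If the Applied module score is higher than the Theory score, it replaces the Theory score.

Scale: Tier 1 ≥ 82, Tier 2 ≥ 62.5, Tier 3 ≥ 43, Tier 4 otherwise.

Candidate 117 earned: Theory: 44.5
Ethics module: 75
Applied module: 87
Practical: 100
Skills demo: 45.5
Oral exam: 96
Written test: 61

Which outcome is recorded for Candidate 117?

Tier 2

Applied module (87) > Theory (44.5), so Theory counts as 87.
Weighted total:
  Theory 87 × 0.22 = 19.14
  Ethics module 75 × 0.09 = 6.75
  Applied module 87 × 0.09 = 7.83
  Practical 100 × 0.07 = 7
  Skills demo 45.5 × 0.08 = 3.64
  Oral exam 96 × 0.05 = 4.8
  Written test 61 × 0.4 = 24.4
Sum = 73.56
73.56 is ≥ 62.5 and < 82 → Tier 2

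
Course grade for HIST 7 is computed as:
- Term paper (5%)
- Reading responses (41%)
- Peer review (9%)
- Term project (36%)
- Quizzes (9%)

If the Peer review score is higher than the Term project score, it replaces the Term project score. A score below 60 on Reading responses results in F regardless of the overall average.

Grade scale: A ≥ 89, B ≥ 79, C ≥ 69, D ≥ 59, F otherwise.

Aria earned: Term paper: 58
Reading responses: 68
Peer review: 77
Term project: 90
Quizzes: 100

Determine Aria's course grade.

Peer review (77) ≤ Term project (90), so Term project stays at 90.
Reading responses score 68 ≥ 60: minimum met.
Weighted total:
  Term paper 58 × 0.05 = 2.9
  Reading responses 68 × 0.41 = 27.88
  Peer review 77 × 0.09 = 6.93
  Term project 90 × 0.36 = 32.4
  Quizzes 100 × 0.09 = 9
Sum = 79.11
79.11 is ≥ 79 and < 89 → B

B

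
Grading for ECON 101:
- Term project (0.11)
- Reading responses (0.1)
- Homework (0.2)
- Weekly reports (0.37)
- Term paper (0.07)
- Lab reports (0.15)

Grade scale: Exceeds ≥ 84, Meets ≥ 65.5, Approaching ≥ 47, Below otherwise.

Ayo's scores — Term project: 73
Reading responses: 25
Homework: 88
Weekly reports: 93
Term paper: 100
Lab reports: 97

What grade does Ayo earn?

Weighted total:
  Term project 73 × 0.11 = 8.03
  Reading responses 25 × 0.1 = 2.5
  Homework 88 × 0.2 = 17.6
  Weekly reports 93 × 0.37 = 34.41
  Term paper 100 × 0.07 = 7
  Lab reports 97 × 0.15 = 14.55
Sum = 84.09
84.09 ≥ 84 → Exceeds

Exceeds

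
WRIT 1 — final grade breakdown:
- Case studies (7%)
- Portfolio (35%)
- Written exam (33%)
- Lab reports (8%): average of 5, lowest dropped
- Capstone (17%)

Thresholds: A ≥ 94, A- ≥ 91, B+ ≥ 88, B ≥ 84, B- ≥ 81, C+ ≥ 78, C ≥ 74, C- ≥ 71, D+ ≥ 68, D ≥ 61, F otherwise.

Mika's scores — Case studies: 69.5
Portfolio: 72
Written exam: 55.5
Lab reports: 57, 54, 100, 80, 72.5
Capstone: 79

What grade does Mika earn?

Lab reports: drop 54 → average of remaining 4 = 309.5/4 = 77.375
Weighted total:
  Case studies 69.5 × 0.07 = 4.865
  Portfolio 72 × 0.35 = 25.2
  Written exam 55.5 × 0.33 = 18.315
  Lab reports 77.375 × 0.08 = 6.19
  Capstone 79 × 0.17 = 13.43
Sum = 68
68 is ≥ 68 and < 71 → D+

D+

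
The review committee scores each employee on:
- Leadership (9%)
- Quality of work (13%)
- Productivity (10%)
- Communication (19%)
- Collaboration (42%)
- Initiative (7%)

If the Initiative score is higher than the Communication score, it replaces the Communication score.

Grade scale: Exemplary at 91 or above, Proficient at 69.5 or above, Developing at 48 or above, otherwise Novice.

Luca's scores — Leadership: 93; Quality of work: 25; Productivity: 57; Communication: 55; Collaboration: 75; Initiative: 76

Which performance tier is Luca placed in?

Developing

Initiative (76) > Communication (55), so Communication counts as 76.
Weighted total:
  Leadership 93 × 0.09 = 8.37
  Quality of work 25 × 0.13 = 3.25
  Productivity 57 × 0.1 = 5.7
  Communication 76 × 0.19 = 14.44
  Collaboration 75 × 0.42 = 31.5
  Initiative 76 × 0.07 = 5.32
Sum = 68.58
68.58 is ≥ 48 and < 69.5 → Developing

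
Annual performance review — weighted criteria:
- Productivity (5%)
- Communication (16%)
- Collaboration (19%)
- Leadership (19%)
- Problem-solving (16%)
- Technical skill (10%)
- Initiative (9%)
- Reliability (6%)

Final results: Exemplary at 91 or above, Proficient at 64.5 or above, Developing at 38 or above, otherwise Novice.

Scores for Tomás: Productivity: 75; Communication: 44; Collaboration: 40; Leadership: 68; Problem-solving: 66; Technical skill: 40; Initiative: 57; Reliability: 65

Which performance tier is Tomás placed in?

Weighted total:
  Productivity 75 × 0.05 = 3.75
  Communication 44 × 0.16 = 7.04
  Collaboration 40 × 0.19 = 7.6
  Leadership 68 × 0.19 = 12.92
  Problem-solving 66 × 0.16 = 10.56
  Technical skill 40 × 0.1 = 4
  Initiative 57 × 0.09 = 5.13
  Reliability 65 × 0.06 = 3.9
Sum = 54.9
54.9 is ≥ 38 and < 64.5 → Developing

Developing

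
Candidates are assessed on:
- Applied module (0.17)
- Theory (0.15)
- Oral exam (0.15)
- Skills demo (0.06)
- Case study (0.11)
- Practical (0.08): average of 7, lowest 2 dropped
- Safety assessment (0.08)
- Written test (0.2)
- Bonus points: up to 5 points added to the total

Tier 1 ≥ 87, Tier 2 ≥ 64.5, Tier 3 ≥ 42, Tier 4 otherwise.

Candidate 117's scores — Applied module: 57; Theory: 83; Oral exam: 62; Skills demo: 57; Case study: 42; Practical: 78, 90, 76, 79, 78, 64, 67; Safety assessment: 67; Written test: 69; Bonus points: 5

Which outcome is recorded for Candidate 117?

Practical: drop 64, 67 → average of remaining 5 = 401/5 = 80.2
Weighted total:
  Applied module 57 × 0.17 = 9.69
  Theory 83 × 0.15 = 12.45
  Oral exam 62 × 0.15 = 9.3
  Skills demo 57 × 0.06 = 3.42
  Case study 42 × 0.11 = 4.62
  Practical 80.2 × 0.08 = 6.416
  Safety assessment 67 × 0.08 = 5.36
  Written test 69 × 0.2 = 13.8
Sum = 65.056
Bonus points: 65.056 + 5 = 70.056
70.056 is ≥ 64.5 and < 87 → Tier 2

Tier 2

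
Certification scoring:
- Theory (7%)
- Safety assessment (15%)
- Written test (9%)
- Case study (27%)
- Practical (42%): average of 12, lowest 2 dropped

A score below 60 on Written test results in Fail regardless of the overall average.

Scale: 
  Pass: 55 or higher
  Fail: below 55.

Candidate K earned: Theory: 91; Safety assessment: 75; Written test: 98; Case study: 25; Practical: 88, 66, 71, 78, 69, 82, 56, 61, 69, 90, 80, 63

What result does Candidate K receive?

Practical: drop 56, 61 → average of remaining 10 = 756/10 = 75.6
Written test score 98 ≥ 60: minimum met.
Weighted total:
  Theory 91 × 0.07 = 6.37
  Safety assessment 75 × 0.15 = 11.25
  Written test 98 × 0.09 = 8.82
  Case study 25 × 0.27 = 6.75
  Practical 75.6 × 0.42 = 31.752
Sum = 64.942
64.942 ≥ 55 → Pass

Pass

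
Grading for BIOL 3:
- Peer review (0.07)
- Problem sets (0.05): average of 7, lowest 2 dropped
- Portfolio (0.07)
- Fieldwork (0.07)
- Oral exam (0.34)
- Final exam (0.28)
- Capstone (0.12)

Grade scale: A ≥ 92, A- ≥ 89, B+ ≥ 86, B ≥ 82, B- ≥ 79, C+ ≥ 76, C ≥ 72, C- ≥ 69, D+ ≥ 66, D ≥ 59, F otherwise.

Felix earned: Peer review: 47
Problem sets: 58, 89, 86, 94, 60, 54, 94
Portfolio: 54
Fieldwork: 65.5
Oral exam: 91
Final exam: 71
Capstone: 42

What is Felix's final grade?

Problem sets: drop 54, 58 → average of remaining 5 = 423/5 = 84.6
Weighted total:
  Peer review 47 × 0.07 = 3.29
  Problem sets 84.6 × 0.05 = 4.23
  Portfolio 54 × 0.07 = 3.78
  Fieldwork 65.5 × 0.07 = 4.585
  Oral exam 91 × 0.34 = 30.94
  Final exam 71 × 0.28 = 19.88
  Capstone 42 × 0.12 = 5.04
Sum = 71.745
71.745 is ≥ 69 and < 72 → C-

C-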